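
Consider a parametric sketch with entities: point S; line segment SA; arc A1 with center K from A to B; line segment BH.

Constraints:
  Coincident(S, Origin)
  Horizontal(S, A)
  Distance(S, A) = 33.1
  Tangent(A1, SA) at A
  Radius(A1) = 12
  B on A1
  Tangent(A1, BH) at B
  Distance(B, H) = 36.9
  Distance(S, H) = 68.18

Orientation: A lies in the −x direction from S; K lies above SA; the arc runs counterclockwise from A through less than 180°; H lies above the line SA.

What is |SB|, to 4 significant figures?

31.45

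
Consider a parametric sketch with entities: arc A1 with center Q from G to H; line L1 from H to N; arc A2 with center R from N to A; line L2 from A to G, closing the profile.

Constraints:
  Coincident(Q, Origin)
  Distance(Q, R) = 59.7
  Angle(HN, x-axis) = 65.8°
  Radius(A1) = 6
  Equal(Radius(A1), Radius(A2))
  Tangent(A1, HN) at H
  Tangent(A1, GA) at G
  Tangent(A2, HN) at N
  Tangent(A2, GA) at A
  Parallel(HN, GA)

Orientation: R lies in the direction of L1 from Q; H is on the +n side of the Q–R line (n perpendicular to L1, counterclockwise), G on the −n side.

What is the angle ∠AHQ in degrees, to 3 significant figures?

78.6°

The slot axis is L1's direction at 65.8°, so u = (cos 65.8°, sin 65.8°) = (0.410, 0.912) and n = (−sin 65.8°, cos 65.8°) = (-0.912, 0.410). Q is at the origin and R lies 59.7 along u from Q, so R = 59.7·u = (24.5, 54.5). Tangency of A1 to both parallel lines with radius 6.0 puts H and G at Q ± 6.0·n: H = (-5.47, 2.46), G = (5.47, -2.46). Equal radii place N and A the same way about R: N = R + 6.0·n = (19.0, 56.9), A = R − 6.0·n = (29.9, 52.0). Then cos ∠AHQ = HA·HQ / (|HA||HQ|), giving 78.6°.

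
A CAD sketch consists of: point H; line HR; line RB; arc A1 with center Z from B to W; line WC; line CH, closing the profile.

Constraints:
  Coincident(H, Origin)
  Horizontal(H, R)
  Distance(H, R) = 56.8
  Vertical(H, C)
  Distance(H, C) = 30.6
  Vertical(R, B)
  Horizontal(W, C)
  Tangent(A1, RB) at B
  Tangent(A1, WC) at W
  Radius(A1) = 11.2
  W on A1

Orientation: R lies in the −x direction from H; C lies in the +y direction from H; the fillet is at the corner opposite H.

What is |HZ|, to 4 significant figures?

49.56

H and C share the same x with |HC| = 30.6 and C on the +y side, so C = (0.000, 30.60). The virtual corner opposite H is at (-56.80, 30.60). Since A1 is tangent to RB there, ZB ⟂ RB and since A1 is tangent to WC there, ZW ⟂ WC, with radius 11.2, so the center Z sits 11.2 in from both sides at Z = (-45.60, 19.40). Then |HZ| = |Z − H| = 49.56.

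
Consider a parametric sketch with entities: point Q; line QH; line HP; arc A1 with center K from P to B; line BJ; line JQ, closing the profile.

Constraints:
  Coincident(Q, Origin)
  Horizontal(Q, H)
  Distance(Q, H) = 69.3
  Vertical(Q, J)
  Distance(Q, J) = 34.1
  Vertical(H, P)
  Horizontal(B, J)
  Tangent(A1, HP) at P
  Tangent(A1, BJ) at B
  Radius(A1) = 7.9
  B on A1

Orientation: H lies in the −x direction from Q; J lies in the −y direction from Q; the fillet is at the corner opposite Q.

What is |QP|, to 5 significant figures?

74.087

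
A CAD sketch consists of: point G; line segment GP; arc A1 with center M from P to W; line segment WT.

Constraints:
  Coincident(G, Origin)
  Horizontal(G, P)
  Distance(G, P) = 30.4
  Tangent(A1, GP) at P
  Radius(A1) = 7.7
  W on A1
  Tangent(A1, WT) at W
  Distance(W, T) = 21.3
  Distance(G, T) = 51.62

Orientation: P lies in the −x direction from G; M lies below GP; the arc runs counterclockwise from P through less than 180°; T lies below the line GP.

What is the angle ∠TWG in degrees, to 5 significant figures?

118.68°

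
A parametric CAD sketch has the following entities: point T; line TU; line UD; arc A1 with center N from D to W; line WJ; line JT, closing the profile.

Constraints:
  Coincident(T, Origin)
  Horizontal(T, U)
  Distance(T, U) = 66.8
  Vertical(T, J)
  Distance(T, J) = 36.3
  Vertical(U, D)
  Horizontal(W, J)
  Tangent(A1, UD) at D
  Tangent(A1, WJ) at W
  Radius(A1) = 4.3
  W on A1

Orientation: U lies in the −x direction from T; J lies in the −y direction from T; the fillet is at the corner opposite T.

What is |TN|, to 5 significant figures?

70.216

T and J share the same x with |TJ| = 36.3 and J on the −y side, so J = (0.0000, -36.300). The virtual corner opposite T is at (-66.800, -36.300). Since A1 is tangent to UD there, ND ⟂ UD and since A1 is tangent to WJ there, NW ⟂ WJ, with radius 4.3, so the center N sits 4.3 in from both sides at N = (-62.500, -32.000). Then |TN| = |N − T| = 70.216.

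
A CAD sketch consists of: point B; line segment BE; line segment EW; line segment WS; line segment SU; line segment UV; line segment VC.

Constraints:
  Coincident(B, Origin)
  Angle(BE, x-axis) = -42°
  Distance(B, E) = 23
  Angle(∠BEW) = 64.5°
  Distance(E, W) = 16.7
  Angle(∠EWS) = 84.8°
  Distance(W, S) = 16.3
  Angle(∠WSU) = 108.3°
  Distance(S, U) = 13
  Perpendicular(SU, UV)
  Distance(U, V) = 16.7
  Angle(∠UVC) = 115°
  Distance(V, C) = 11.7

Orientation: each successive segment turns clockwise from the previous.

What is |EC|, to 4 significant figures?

9.070

B is at the origin; BE runs at -42.0° with length 23.0, so E = (17.09, -15.39). ∠BEW = 64.5° gives EW at -157.5° from the x-axis; with |EW| = 16.7, W = (1.664, -21.78). ∠EWS = 84.8° gives WS at 107.3° from the x-axis; with |WS| = 16.3, S = (-3.184, -6.218). ∠WSU = 108.3° gives SU at 35.60° from the x-axis; with |SU| = 13.0, U = (7.387, 1.349). The perpendicularity gives UV at right angles to SU, so UV runs at -54.40°; with |UV| = 16.7, V = (17.11, -12.23). ∠UVC = 115.0° gives VC at -119.4° from the x-axis; with |VC| = 11.7, C = (11.36, -22.42). Then |EC| = |C − E| = 9.070.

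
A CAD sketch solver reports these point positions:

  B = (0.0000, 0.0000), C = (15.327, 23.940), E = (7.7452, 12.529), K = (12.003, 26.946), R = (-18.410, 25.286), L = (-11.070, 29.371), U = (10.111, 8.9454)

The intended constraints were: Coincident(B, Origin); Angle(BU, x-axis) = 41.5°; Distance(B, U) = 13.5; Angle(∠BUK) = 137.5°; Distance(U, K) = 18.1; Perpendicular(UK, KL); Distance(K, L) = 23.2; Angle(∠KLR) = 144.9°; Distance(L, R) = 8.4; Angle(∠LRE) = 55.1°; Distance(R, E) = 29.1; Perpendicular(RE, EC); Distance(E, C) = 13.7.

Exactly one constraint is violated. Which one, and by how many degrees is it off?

Perpendicular(RE, EC) — off by 7.60°.

B = (0.00, 0.00) ✓; BU at 41.50° ✓; |BU| = 13.50 ✓; ∠BUK = 137.5° ✓; |UK| = 18.10 ✓; ∠(UK, KL) = 90.00° ✓; |KL| = 23.20 ✓; ∠KLR = 144.9° ✓; |LR| = 8.400 ✓; ∠LRE = 55.10° ✓; |RE| = 29.10 ✓; ∠(RE, EC) = 82.40° ✗; |EC| = 13.70 ✓.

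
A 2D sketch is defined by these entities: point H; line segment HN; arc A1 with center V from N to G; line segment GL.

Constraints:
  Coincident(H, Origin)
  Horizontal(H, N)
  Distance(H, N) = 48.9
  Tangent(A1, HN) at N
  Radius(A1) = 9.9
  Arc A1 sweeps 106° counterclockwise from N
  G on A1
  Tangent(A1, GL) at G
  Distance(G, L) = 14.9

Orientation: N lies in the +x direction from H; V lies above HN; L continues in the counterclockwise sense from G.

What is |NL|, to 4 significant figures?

27.49

H is at the origin; H and N share the same y with |HN| = 48.9 and N on the +x side, so N = (48.90, 0.000). Tangency of A1 to HN means the radius VN is perpendicular to HN, so V = N + (0, 9.9) = (48.90, 9.900). On A1, N sits at bearing -90° from V; a 106° counterclockwise sweep puts G at bearing 16°, so G = V + 9.9·(cos 16°, sin 16°) = (58.42, 12.63). The tangent condition forces VG to be normal to GL, so GL runs along (−sin 16°, cos 16°); with |GL| = 14.9, L = (54.31, 26.95). Then |NL| = |L − N| = 27.49.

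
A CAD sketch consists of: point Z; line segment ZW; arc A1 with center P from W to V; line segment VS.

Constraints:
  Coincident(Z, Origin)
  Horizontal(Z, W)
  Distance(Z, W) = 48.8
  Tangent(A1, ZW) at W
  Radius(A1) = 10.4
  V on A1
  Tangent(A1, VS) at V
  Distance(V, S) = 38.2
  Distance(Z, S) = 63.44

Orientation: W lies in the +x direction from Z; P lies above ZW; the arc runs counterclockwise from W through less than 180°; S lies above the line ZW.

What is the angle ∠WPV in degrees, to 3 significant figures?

118°

Checks: |PV| = 10.40 ✓; ∠(PV, VS) = 90.00° ✓; |VS| = 38.20 ✓; |ZS| = 63.44 ✓.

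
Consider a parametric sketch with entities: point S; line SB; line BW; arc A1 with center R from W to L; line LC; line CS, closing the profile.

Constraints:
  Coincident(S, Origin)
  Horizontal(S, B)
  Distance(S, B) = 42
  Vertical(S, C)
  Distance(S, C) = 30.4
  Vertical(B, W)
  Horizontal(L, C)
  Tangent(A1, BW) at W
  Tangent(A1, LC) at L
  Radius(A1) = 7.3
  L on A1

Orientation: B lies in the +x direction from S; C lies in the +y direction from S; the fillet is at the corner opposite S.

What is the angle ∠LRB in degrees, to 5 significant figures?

162.46°

S is at the origin; S and B share the same y with |SB| = 42.0 and B on the +x side, so B = (42.000, 0.0000). SC is vertical with |SC| = 30.4 and C on the +y side, so C = (0.0000, 30.400). The virtual corner opposite S is at (42.000, 30.400). A1 meets BW tangentially, so RW is at right angles to BW and A1 meets LC tangentially, so RL is at right angles to LC, with radius 7.3, so the center R sits 7.3 in from both sides at R = (34.700, 23.100). That places the tangent points at W = (42.000, 23.100) on BW and L = (34.700, 30.400) on LC. Then cos ∠LRB = RL·RB / (|RL||RB|), giving 162.46°.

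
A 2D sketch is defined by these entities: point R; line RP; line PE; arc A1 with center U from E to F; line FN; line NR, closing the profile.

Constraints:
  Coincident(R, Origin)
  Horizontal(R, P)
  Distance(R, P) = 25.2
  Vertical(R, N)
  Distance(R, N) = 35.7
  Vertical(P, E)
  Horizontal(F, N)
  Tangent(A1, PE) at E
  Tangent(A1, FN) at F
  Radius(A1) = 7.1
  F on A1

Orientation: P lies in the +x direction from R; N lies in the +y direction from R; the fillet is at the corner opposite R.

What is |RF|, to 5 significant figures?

40.026

The virtual corner opposite R is at (25.200, 35.700). Since A1 is tangent to PE there, UE ⟂ PE and since A1 is tangent to FN there, UF ⟂ FN, with radius 7.1, so the center U sits 7.1 in from both sides at U = (18.100, 28.600). That places the tangent points at E = (25.200, 28.600) on PE and F = (18.100, 35.700) on FN. Then |RF| = |F − R| = 40.026.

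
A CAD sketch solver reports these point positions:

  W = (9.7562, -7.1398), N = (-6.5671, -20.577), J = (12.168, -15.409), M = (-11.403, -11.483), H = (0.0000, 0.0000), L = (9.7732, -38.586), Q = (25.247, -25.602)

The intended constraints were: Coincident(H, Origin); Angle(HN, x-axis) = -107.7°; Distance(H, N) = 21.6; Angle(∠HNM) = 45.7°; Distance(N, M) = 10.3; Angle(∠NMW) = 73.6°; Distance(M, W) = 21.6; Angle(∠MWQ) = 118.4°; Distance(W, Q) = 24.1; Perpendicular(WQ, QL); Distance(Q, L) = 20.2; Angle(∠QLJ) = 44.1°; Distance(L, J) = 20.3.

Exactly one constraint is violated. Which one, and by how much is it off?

Distance(L, J) = 20.3 — off by 3.00.

H = (0.00, 0.00) ✓; HN at -107.7° ✓; |HN| = 21.60 ✓; ∠HNM = 45.70° ✓; |NM| = 10.30 ✓; ∠NMW = 73.60° ✓; |MW| = 21.60 ✓; ∠MWQ = 118.4° ✓; |WQ| = 24.10 ✓; ∠(WQ, QL) = 90.00° ✓; |QL| = 20.20 ✓; ∠QLJ = 44.10° ✓; |LJ| = 23.30 ✗.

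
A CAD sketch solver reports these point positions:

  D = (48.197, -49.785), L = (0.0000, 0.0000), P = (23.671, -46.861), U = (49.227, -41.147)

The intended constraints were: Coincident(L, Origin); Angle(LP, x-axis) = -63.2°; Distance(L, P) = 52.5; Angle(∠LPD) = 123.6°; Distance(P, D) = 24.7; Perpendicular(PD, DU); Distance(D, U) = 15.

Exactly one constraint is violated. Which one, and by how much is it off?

Distance(D, U) = 15 — off by 6.30.

L = (0.00, 0.00) ✓; LP at -63.20° ✓; |LP| = 52.50 ✓; ∠LPD = 123.6° ✓; |PD| = 24.70 ✓; ∠(PD, DU) = 90.00° ✓; |DU| = 8.699 ✗.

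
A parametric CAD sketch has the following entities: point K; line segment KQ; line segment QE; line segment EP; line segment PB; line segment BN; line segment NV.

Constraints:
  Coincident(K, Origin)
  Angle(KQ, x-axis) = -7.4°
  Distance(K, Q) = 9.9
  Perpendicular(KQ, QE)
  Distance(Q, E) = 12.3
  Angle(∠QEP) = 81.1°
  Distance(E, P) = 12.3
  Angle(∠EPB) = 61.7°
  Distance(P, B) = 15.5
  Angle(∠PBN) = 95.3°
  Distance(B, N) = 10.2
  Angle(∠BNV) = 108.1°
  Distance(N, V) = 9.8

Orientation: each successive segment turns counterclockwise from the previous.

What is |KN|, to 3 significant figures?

16.1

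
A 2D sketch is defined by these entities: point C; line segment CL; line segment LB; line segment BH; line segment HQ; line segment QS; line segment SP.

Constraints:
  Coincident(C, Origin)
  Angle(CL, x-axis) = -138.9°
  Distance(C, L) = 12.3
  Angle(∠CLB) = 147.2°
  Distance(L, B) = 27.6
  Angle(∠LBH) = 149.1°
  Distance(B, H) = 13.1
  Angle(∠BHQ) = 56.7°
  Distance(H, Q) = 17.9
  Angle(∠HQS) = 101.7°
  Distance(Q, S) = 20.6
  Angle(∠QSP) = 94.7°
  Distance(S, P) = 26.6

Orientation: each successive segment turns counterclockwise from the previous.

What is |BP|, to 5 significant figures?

19.826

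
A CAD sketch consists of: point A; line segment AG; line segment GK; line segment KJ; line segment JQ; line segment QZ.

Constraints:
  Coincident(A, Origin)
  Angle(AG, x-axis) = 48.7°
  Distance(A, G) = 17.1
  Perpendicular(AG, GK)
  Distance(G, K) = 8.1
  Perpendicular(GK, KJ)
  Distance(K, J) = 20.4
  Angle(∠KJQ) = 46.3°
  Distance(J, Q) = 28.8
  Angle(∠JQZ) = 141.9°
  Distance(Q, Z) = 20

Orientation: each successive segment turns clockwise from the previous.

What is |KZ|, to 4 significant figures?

30.54

∠KJQ = 46.3° gives JQ at 95.00° from the x-axis; with |JQ| = 28.8, Q = (1.397, 20.87). ∠JQZ = 141.9° gives QZ at 56.90° from the x-axis; with |QZ| = 20.0, Z = (12.32, 37.62). Then |KZ| = |Z − K| = 30.54.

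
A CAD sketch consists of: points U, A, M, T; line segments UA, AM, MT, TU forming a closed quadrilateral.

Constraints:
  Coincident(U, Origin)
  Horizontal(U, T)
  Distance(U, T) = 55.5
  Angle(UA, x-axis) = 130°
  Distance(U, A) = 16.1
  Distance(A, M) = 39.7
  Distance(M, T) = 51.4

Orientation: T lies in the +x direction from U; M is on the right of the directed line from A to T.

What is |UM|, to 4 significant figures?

24.05

Checks: |AM| = 39.70 ✓; |MT| = 51.40 ✓.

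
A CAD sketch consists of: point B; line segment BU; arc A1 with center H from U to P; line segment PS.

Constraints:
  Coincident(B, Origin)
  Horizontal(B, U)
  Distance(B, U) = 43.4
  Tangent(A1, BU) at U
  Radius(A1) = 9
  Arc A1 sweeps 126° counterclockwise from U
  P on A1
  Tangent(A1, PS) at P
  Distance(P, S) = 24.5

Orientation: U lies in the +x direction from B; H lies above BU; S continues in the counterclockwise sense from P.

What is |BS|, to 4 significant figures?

49.80

B is at the origin; BU is horizontal with |BU| = 43.4 and U on the +x side, so U = (43.40, 0.000). The tangent condition forces HU to be normal to BU, so H = U + (0, 9) = (43.40, 9.000). On A1, U sits at bearing -90° from H; a 126° counterclockwise sweep puts P at bearing 36°, so P = H + 9.0·(cos 36°, sin 36°) = (50.68, 14.29). Tangency of A1 to PS means the radius HP is perpendicular to PS, so PS runs along (−sin 36°, cos 36°); with |PS| = 24.5, S = (36.28, 34.11). Then |BS| = |S − B| = 49.80.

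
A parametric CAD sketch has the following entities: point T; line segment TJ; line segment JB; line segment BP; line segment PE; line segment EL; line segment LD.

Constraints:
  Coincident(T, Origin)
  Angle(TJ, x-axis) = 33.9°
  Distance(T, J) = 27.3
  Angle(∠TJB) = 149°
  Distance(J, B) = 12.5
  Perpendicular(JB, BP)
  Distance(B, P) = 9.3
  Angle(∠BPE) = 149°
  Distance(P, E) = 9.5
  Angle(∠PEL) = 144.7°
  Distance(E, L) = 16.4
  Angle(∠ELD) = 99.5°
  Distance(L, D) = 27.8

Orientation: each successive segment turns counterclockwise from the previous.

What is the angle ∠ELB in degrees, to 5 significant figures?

26.663°

T is at the origin; TJ runs at 33.9° with length 27.3, so J = (22.659, 15.226). ∠TJB = 149.0° gives JB at 64.900° from the x-axis; with |JB| = 12.5, B = (27.962, 26.546). JB ⟂ BP, so BP runs at 154.90°; with |BP| = 9.3, P = (19.540, 30.491). ∠BPE = 149.0° gives PE at -174.10° from the x-axis; with |PE| = 9.5, E = (10.090, 29.515). ∠PEL = 144.7° gives EL at -138.80° from the x-axis; with |EL| = 16.4, L = (-2.2492, 18.712). Then cos ∠ELB = LE·LB / (|LE||LB|), giving 26.663°.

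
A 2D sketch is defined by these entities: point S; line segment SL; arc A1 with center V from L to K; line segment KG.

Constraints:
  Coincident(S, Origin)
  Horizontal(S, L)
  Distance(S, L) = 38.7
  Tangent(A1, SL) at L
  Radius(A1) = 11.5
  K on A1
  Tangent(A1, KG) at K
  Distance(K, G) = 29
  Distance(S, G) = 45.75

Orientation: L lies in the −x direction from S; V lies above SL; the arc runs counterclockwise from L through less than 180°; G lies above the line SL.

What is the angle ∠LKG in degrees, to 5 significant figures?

138.30°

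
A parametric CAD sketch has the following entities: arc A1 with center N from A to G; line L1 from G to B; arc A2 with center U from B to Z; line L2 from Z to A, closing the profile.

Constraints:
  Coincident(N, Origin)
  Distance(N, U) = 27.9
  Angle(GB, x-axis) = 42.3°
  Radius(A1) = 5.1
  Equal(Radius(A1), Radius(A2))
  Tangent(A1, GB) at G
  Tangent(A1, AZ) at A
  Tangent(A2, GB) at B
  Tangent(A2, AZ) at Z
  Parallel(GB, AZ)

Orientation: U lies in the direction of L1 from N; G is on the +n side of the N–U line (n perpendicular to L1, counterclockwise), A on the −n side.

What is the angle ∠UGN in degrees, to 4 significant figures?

79.64°

The slot axis is L1's direction at 42.3°, so u = (cos 42.3°, sin 42.3°) = (0.7396, 0.6730) and n = (−sin 42.3°, cos 42.3°) = (-0.6730, 0.7396). N is at the origin and U lies 27.9 along u from N, so U = 27.9·u = (20.64, 18.78). Tangency of A1 to both parallel lines with radius 5.1 puts G and A at N ± 5.1·n: G = (-3.432, 3.772), A = (3.432, -3.772). Then cos ∠UGN = GU·GN / (|GU||GN|), giving 79.64°.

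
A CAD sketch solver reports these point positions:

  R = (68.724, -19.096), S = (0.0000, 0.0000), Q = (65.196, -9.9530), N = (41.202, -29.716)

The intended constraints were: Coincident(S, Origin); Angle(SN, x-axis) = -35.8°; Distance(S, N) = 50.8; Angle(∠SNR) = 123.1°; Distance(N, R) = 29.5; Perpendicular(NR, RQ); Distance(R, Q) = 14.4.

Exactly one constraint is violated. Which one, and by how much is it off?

Distance(R, Q) = 14.4 — off by 4.60.

S = (0.00, 0.00) ✓; SN at -35.80° ✓; |SN| = 50.80 ✓; ∠SNR = 123.1° ✓; |NR| = 29.50 ✓; ∠(NR, RQ) = 90.00° ✓; |RQ| = 9.800 ✗.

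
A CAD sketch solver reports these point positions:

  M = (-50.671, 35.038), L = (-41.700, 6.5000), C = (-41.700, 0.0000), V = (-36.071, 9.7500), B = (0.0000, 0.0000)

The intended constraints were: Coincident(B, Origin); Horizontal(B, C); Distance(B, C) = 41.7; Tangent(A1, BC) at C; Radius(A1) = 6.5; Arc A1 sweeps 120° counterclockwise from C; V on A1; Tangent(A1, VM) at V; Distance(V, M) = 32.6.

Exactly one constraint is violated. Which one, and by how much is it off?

Distance(V, M) = 32.6 — off by 3.40.

B = (0.00, 0.00) ✓; B.y = 0.00, C.y = 0.00 ✓; |BC| = 41.70 ✓; ∠(LC, CB) = 90.00° ✓; |LC| = 6.500 ✓; bearing(L→V) − bearing(L→C) = 120.0° ✓; |LV| = 6.500 ✓; ∠(LV, VM) = 90.00° ✓; |VM| = 29.20 ✗.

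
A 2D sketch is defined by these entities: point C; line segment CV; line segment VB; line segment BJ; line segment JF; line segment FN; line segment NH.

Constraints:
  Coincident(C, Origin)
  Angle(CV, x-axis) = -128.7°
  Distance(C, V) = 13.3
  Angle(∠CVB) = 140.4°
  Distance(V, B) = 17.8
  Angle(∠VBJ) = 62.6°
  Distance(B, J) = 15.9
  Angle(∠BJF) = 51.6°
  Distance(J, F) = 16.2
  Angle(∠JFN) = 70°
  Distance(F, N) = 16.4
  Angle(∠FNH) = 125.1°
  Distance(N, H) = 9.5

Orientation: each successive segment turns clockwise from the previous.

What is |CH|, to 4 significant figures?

36.59

C is at the origin; CV runs at -128.7° with length 13.3, so V = (-8.316, -10.38). ∠CVB = 140.4° gives VB at -168.3° from the x-axis; with |VB| = 17.8, B = (-25.75, -13.99). ∠VBJ = 62.6° gives BJ at 74.30° from the x-axis; with |BJ| = 15.9, J = (-21.44, 1.317). ∠BJF = 51.6° gives JF at -54.10° from the x-axis; with |JF| = 16.2, F = (-11.94, -11.81). ∠JFN = 70.0° gives FN at -164.1° from the x-axis; with |FN| = 16.4, N = (-27.72, -16.30). ∠FNH = 125.1° gives NH at 141.0° from the x-axis; with |NH| = 9.5, H = (-35.10, -10.32). Then |CH| = |H − C| = 36.59.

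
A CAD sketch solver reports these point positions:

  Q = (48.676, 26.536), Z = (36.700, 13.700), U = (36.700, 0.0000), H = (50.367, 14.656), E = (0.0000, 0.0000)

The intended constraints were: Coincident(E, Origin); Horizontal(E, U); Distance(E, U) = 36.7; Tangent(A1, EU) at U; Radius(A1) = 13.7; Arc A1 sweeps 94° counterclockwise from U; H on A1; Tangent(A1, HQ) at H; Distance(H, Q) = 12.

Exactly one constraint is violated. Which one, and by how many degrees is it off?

Tangent(A1, HQ) at H — off by 4.10°.

E = (0.00, 0.00) ✓; E.y = 0.00, U.y = 0.00 ✓; |EU| = 36.70 ✓; ∠(ZU, UE) = 90.00° ✓; |ZU| = 13.70 ✓; bearing(Z→H) − bearing(Z→U) = 94.00° ✓; |ZH| = 13.70 ✓; ∠(ZH, HQ) = 85.90° ✗; |HQ| = 12.00 ✓.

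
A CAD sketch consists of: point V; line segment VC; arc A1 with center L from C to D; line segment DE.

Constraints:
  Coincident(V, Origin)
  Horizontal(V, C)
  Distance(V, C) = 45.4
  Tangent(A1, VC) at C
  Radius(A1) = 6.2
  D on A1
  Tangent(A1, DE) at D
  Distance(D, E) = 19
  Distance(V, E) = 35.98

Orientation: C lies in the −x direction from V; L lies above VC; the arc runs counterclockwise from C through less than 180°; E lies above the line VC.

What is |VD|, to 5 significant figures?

40.190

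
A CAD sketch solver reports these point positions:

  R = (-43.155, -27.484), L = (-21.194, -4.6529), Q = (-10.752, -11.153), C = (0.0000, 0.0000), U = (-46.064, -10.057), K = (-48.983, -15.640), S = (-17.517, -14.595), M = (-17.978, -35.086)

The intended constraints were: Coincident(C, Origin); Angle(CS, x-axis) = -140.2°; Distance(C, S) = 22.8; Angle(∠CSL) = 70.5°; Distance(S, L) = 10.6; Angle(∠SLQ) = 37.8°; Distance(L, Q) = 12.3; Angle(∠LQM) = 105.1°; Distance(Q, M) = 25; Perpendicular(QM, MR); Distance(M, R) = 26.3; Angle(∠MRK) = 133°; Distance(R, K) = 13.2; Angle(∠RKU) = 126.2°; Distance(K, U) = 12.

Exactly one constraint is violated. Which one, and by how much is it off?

Distance(K, U) = 12 — off by 5.70.

C = (0.00, 0.00) ✓; CS at -140.2° ✓; |CS| = 22.80 ✓; ∠CSL = 70.50° ✓; |SL| = 10.60 ✓; ∠SLQ = 37.80° ✓; |LQ| = 12.30 ✓; ∠LQM = 105.1° ✓; |QM| = 25.00 ✓; ∠(QM, MR) = 90.00° ✓; |MR| = 26.30 ✓; ∠MRK = 133.0° ✓; |RK| = 13.20 ✓; ∠RKU = 126.2° ✓; |KU| = 6.300 ✗.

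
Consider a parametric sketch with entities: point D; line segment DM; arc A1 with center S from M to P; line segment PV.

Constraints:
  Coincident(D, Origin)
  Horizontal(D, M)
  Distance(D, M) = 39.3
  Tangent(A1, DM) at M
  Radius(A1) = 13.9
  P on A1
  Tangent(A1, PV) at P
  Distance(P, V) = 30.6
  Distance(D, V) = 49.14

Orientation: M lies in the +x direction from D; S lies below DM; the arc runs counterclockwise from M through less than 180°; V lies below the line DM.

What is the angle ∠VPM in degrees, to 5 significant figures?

137.17°

Checks: |SP| = 13.90 ✓; ∠(SP, PV) = 90.00° ✓; |PV| = 30.60 ✓; |DV| = 49.14 ✓.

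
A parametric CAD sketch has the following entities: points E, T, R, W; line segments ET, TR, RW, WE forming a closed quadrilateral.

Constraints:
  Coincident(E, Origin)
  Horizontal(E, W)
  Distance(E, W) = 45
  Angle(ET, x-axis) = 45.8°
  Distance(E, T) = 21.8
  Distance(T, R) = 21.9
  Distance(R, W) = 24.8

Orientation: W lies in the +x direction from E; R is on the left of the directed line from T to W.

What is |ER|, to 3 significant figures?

42.6

E is at the origin; E and W share the same y with |EW| = 45.0 and W in +x, so W = (45.0, 0). ET runs at 45.8° with |ET| = 21.8, so T = (15.2, 15.6). R is determined by |TR| = 21.9 and |RW| = 24.8 together: it lies at the intersection of circle(T, 21.9) and circle(W, 24.8). With |TW| = 33.7, the foot of the radical line on TW is 14.8 from T and the perpendicular offset is √(21.9² − 14.8²) = 16.1. Taking the left-of-TW solution: R = (35.8, 23.0).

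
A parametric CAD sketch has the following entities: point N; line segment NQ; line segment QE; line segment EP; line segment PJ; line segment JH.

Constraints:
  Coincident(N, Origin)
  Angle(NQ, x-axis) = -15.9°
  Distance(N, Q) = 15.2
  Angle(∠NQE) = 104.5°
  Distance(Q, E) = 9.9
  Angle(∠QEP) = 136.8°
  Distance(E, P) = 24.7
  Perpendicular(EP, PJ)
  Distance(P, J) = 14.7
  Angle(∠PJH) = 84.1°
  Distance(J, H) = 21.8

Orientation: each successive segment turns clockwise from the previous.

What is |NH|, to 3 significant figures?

8.19

N is at the origin; NQ runs at -15.9° with length 15.2, so Q = (14.6, -4.16). ∠NQE = 104.5° gives QE at -91.4° from the x-axis; with |QE| = 9.9, E = (14.4, -14.1). ∠QEP = 136.8° gives EP at -135° from the x-axis; with |EP| = 24.7, P = (-2.97, -31.6). The perpendicularity gives PJ at right angles to EP, so PJ runs at 135°; with |PJ| = 14.7, J = (-13.4, -21.3). ∠PJH = 84.1° gives JH at 39.5° from the x-axis; with |JH| = 21.8, H = (3.39, -7.46). Then |NH| = |H − N| = 8.19.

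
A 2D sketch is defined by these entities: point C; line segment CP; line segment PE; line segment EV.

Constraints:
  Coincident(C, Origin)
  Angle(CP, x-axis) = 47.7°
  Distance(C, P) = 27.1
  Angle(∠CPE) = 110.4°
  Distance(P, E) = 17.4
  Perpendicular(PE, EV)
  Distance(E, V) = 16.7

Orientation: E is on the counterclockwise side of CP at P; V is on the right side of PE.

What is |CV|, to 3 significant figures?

49.9

C is at the origin; CP runs at 47.7° with length 27.1, so P = 27.1·(cos 47.7°, sin 47.7°) = (18.2, 20.0). ∠CPE = 110.4°, so PE runs at 47.7° + (180° − 110.4°) = 117° from the x-axis; with |PE| = 17.4, E = P + 17.4·(cos 117°, sin 117°) = (10.3, 35.5). PE ⟂ EV; with |EV| = 16.7 on the right of PE, V = E + 16.7·(0.889, 0.459) = (25.1, 43.2). Then |CV| = |V − C| = 49.9.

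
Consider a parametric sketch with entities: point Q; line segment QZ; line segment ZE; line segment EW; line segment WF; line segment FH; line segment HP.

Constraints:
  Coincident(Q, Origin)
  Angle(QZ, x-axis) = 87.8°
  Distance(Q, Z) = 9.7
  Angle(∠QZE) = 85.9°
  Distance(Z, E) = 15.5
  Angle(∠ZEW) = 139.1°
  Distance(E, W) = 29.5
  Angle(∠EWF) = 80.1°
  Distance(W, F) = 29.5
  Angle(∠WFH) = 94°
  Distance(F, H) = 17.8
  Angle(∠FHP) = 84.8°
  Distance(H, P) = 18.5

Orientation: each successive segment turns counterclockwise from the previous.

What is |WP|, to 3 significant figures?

21.3

Q is at the origin; QZ runs at 87.8° with length 9.7, so Z = (0.372, 9.69). ∠QZE = 85.9° gives ZE at -178° from the x-axis; with |ZE| = 15.5, E = (-15.1, 9.18). ∠ZEW = 139.1° gives EW at -137° from the x-axis; with |EW| = 29.5, W = (-36.8, -10.9). ∠EWF = 80.1° gives WF at -37.3° from the x-axis; with |WF| = 29.5, F = (-13.3, -28.7). ∠WFH = 94.0° gives FH at 48.7° from the x-axis; with |FH| = 17.8, H = (-1.55, -15.4). ∠FHP = 84.8° gives HP at 144° from the x-axis; with |HP| = 18.5, P = (-16.5, -4.47). Then |WP| = |P − W| = 21.3.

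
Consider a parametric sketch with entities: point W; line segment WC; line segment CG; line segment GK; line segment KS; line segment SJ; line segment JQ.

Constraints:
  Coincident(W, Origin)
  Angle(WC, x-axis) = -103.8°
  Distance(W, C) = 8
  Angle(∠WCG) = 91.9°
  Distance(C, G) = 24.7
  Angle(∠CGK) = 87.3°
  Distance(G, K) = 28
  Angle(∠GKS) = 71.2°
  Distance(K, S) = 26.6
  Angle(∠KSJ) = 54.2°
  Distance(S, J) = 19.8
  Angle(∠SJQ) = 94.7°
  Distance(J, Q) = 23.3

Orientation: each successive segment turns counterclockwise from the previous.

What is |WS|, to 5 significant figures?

10.284

W is at the origin; WC runs at -103.8° with length 8.0, so C = (-1.9083, -7.7691). ∠WCG = 91.9° gives CG at -15.700° from the x-axis; with |CG| = 24.7, G = (21.870, -14.453). ∠CGK = 87.3° gives GK at 77.000° from the x-axis; with |GK| = 28.0, K = (28.169, 12.829). ∠GKS = 71.2° gives KS at -174.20° from the x-axis; with |KS| = 26.6, S = (1.7050, 10.141). Then |WS| = |S − W| = 10.284.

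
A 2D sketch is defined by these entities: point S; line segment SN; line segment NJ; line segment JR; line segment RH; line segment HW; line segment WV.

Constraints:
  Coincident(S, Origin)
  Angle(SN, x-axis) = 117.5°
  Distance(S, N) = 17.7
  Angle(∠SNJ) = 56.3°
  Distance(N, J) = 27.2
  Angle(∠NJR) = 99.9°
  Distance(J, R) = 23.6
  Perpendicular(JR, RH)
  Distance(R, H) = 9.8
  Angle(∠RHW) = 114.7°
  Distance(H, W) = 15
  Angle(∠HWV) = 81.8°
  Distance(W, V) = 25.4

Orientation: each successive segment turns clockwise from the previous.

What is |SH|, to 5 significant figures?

15.590

S is at the origin; SN runs at 117.5° with length 17.7, so N = (-8.1730, 15.700). ∠SNJ = 56.3° gives NJ at -6.2000° from the x-axis; with |NJ| = 27.2, J = (18.868, 12.763). ∠NJR = 99.9° gives JR at -86.300° from the x-axis; with |JR| = 23.6, R = (20.391, -10.788). The perpendicularity gives RH at right angles to JR, so RH runs at -176.30°; with |RH| = 9.8, H = (10.611, -11.421). Then |SH| = |H − S| = 15.590.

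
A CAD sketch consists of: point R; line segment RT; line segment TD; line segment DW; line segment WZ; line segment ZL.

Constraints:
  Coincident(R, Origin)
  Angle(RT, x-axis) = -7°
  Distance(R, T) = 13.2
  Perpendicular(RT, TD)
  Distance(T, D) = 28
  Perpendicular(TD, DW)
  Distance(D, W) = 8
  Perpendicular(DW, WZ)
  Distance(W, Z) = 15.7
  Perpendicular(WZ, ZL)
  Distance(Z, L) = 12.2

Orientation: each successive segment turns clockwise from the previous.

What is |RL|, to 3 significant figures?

21.3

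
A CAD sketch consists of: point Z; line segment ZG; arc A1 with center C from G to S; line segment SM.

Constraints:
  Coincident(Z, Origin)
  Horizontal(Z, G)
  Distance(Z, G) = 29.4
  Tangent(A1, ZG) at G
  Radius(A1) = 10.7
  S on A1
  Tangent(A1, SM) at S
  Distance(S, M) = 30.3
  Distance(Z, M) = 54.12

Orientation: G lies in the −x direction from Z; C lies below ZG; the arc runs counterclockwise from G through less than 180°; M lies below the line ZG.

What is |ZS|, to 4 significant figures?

41.91

Z is at the origin; Z and G share the same y with |ZG| = 29.4 and G on the −x side, so G = (-29.40, 0.000). A1 meets ZG tangentially, so CG is at right angles to ZG, so C = G + (0, -10.7) = (-29.40, -10.70). Since CS ⟂ SM (tangency), |CM| = √(10.7² + 30.3²) = 32.13 regardless of where S sits on A1. So M lies on both circle(Z, 54.12) and circle(C, 32.13); the below-ZG intersection is M = (-33.40, -42.58). S is the foot of the tangent from M: S = (-39.85, -12.98).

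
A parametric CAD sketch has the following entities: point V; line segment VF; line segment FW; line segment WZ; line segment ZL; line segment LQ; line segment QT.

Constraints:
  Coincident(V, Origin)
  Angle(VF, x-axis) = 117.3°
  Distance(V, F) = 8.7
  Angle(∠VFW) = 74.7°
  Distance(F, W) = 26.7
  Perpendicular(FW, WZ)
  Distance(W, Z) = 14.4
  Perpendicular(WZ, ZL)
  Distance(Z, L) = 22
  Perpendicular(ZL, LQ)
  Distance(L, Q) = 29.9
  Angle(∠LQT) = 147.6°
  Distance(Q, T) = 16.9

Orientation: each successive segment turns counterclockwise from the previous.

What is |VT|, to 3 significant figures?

39.8

V is at the origin; VF runs at 117.3° with length 8.7, so F = (-3.99, 7.73). ∠VFW = 74.7° gives FW at -137° from the x-axis; with |FW| = 26.7, W = (-23.6, -10.3). FW is perpendicular to WZ, so WZ runs at -47.4°; with |WZ| = 14.4, Z = (-13.9, -20.9). The perpendicularity gives ZL at right angles to WZ, so ZL runs at 42.6°; with |ZL| = 22.0, L = (2.30, -6.05). ZL is perpendicular to LQ, so LQ runs at 133°; with |LQ| = 29.9, Q = (-17.9, 16.0). ∠LQT = 147.6° gives QT at 165° from the x-axis; with |QT| = 16.9, T = (-34.3, 20.3). Then |VT| = |T − V| = 39.8.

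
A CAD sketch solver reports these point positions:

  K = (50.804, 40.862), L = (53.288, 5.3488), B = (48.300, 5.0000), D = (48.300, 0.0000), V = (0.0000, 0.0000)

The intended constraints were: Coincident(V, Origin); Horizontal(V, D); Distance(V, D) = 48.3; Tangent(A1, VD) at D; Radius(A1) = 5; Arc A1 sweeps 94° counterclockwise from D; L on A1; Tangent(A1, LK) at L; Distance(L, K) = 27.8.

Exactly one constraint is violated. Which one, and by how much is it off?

Distance(L, K) = 27.8 — off by 7.80.

V = (0.00, 0.00) ✓; V.y = 0.00, D.y = 0.00 ✓; |VD| = 48.30 ✓; ∠(BD, DV) = 90.00° ✓; |BD| = 5.000 ✓; bearing(B→L) − bearing(B→D) = 94.00° ✓; |BL| = 5.000 ✓; ∠(BL, LK) = 90.00° ✓; |LK| = 35.60 ✗.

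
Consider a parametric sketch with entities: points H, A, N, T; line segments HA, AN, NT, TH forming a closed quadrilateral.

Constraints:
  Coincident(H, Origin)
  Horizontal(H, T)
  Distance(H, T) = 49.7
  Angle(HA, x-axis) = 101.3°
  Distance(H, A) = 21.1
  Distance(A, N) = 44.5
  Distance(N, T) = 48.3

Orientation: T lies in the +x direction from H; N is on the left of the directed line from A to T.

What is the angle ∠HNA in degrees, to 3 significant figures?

20.4°

Checks: |AN| = 44.50 ✓; |NT| = 48.30 ✓.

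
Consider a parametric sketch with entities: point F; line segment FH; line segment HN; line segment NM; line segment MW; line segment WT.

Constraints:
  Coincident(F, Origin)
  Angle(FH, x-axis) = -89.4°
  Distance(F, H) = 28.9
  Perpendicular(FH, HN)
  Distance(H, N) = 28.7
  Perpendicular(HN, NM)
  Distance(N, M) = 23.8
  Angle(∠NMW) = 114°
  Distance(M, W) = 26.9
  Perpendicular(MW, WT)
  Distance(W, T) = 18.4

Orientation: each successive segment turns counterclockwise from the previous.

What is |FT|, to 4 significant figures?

11.47

∠NMW = 114.0° gives MW at 156.6° from the x-axis; with |MW| = 26.9, W = (4.064, 5.884). MW is perpendicular to WT, so WT runs at -113.4°; with |WT| = 18.4, T = (-3.243, -11.00). Then |FT| = |T − F| = 11.47.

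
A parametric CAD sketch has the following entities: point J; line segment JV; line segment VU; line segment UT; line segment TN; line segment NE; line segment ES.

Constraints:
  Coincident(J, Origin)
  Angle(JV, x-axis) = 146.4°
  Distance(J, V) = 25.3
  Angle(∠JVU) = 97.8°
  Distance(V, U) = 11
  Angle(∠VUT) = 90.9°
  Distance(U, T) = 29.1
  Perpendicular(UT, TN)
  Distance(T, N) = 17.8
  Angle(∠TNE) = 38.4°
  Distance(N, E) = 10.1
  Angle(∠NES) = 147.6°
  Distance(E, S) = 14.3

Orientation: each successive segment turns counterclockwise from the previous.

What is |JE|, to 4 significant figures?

5.334

J is at the origin; JV runs at 146.4° with length 25.3, so V = (-21.07, 14.00). ∠JVU = 97.8° gives VU at -131.4° from the x-axis; with |VU| = 11.0, U = (-28.35, 5.750). ∠VUT = 90.9° gives UT at -42.30° from the x-axis; with |UT| = 29.1, T = (-6.824, -13.84). UT ⟂ TN, so TN runs at 47.70°; with |TN| = 17.8, N = (5.156, -0.6696). ∠TNE = 38.4° gives NE at -170.7° from the x-axis; with |NE| = 10.1, E = (-4.812, -2.302). Then |JE| = |E − J| = 5.334.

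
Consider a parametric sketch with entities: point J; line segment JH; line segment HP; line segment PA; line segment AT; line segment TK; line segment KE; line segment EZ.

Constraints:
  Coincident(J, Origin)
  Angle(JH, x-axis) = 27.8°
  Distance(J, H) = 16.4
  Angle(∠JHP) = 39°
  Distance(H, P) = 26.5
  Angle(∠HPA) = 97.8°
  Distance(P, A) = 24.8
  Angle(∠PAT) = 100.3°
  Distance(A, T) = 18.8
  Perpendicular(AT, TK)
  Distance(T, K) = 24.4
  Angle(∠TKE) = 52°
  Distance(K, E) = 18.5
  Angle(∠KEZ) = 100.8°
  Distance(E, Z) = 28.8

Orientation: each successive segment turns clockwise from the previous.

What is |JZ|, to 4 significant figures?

31.95

J is at the origin; JH runs at 27.8° with length 16.4, so H = (14.51, 7.649). ∠JHP = 39.0° gives HP at -113.2° from the x-axis; with |HP| = 26.5, P = (4.068, -16.71). ∠HPA = 97.8° gives PA at 164.6° from the x-axis; with |PA| = 24.8, A = (-19.84, -10.12). ∠PAT = 100.3° gives AT at 84.90° from the x-axis; with |AT| = 18.8, T = (-18.17, 8.603). The perpendicularity gives TK at right angles to AT, so TK runs at -5.100°; with |TK| = 24.4, K = (6.133, 6.434). ∠TKE = 52.0° gives KE at -133.1° from the x-axis; with |KE| = 18.5, E = (-6.508, -7.074). ∠KEZ = 100.8° gives EZ at 147.7° from the x-axis; with |EZ| = 28.8, Z = (-30.85, 8.315). Then |JZ| = |Z − J| = 31.95.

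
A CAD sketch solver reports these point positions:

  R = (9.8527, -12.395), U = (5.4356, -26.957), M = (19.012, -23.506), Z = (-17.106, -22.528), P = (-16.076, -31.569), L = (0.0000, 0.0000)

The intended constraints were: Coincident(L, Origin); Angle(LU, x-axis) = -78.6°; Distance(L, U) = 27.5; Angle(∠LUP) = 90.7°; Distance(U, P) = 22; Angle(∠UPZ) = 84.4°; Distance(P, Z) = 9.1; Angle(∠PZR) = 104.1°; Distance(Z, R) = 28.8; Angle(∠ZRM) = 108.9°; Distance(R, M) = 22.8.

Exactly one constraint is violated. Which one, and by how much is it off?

Distance(R, M) = 22.8 — off by 8.40.

L = (0.00, 0.00) ✓; LU at -78.60° ✓; |LU| = 27.50 ✓; ∠LUP = 90.70° ✓; |UP| = 22.00 ✓; ∠UPZ = 84.40° ✓; |PZ| = 9.099 ✓; ∠PZR = 104.1° ✓; |ZR| = 28.80 ✓; ∠ZRM = 108.9° ✓; |RM| = 14.40 ✗.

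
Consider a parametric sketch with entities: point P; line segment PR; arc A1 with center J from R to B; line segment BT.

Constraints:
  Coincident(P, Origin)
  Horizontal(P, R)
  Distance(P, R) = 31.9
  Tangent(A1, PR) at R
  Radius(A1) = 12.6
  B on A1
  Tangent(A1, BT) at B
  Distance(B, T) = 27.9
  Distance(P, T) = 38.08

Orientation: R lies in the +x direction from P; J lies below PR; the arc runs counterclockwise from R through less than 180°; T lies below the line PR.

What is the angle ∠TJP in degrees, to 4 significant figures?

71.58°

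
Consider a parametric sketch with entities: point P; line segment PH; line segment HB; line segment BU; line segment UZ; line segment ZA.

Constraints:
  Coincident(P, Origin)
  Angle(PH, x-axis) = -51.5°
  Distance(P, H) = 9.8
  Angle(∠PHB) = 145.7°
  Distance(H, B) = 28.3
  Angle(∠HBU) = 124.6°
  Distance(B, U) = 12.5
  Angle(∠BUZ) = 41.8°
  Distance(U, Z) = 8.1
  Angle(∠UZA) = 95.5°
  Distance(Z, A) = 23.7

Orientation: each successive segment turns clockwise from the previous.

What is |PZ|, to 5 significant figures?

35.736

∠HBU = 124.6° gives BU at -141.20° from the x-axis; with |BU| = 12.5, U = (-1.5684, -43.726). ∠BUZ = 41.8° gives UZ at 80.600° from the x-axis; with |UZ| = 8.1, Z = (-0.24550, -35.735). Then |PZ| = |Z − P| = 35.736.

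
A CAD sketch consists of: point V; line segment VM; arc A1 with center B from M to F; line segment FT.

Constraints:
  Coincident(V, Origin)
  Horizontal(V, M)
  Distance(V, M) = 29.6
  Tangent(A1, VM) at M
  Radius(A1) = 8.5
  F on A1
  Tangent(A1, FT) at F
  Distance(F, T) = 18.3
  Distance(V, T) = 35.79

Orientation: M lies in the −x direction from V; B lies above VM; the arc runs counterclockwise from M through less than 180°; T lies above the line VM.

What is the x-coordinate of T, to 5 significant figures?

-22.876

Checks: ∠(BM, MV) = 90.00° ✓; |BF| = 8.500 ✓; ∠(BF, FT) = 90.00° ✓; |FT| = 18.30 ✓; |VT| = 35.79 ✓.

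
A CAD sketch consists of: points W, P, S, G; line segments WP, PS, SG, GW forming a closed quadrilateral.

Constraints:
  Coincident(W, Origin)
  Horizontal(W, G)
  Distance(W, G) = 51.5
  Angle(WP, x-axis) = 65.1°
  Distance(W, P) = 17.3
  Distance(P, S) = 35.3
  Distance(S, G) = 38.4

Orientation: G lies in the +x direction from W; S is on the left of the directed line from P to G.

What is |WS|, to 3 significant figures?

50.9

W is at the origin; W and G share the same y with |WG| = 51.5 and G in +x, so G = (51.5, 0). WP runs at 65.1° with |WP| = 17.3, so P = (7.28, 15.7). S is determined by |PS| = 35.3 and |SG| = 38.4 together: it lies at the intersection of circle(P, 35.3) and circle(G, 38.4). With |PG| = 46.9, the foot of the radical line on PG is 21.0 from P and the perpendicular offset is √(35.3² − 21.0²) = 28.4. Taking the left-of-PG solution: S = (36.6, 35.4).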